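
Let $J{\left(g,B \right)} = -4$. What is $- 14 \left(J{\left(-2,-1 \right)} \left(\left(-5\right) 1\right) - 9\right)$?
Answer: $-154$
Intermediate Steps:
$- 14 \left(J{\left(-2,-1 \right)} \left(\left(-5\right) 1\right) - 9\right) = - 14 \left(- 4 \left(\left(-5\right) 1\right) - 9\right) = - 14 \left(\left(-4\right) \left(-5\right) - 9\right) = - 14 \left(20 - 9\right) = \left(-14\right) 11 = -154$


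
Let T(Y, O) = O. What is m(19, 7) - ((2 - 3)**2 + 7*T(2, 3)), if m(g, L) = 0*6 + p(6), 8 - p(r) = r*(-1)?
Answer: -8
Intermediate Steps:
p(r) = 8 + r (p(r) = 8 - r*(-1) = 8 - (-1)*r = 8 + r)
m(g, L) = 14 (m(g, L) = 0*6 + (8 + 6) = 0 + 14 = 14)
m(19, 7) - ((2 - 3)**2 + 7*T(2, 3)) = 14 - ((2 - 3)**2 + 7*3) = 14 - ((-1)**2 + 21) = 14 - (1 + 21) = 14 - 1*22 = 14 - 22 = -8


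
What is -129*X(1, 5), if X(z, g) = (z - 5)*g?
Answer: 2580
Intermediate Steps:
X(z, g) = g*(-5 + z) (X(z, g) = (-5 + z)*g = g*(-5 + z))
-129*X(1, 5) = -645*(-5 + 1) = -645*(-4) = -129*(-20) = 2580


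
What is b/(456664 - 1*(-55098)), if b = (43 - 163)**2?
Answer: 7200/255881 ≈ 0.028138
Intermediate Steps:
b = 14400 (b = (-120)**2 = 14400)
b/(456664 - 1*(-55098)) = 14400/(456664 - 1*(-55098)) = 14400/(456664 + 55098) = 14400/511762 = 14400*(1/511762) = 7200/255881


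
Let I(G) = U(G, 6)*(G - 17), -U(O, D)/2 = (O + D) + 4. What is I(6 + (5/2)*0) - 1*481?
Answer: -129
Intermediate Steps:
U(O, D) = -8 - 2*D - 2*O (U(O, D) = -2*((O + D) + 4) = -2*((D + O) + 4) = -2*(4 + D + O) = -8 - 2*D - 2*O)
I(G) = (-20 - 2*G)*(-17 + G) (I(G) = (-8 - 2*6 - 2*G)*(G - 17) = (-8 - 12 - 2*G)*(-17 + G) = (-20 - 2*G)*(-17 + G))
I(6 + (5/2)*0) - 1*481 = -2*(-17 + (6 + (5/2)*0))*(10 + (6 + (5/2)*0)) - 1*481 = -2*(-17 + (6 + (5*(½))*0))*(10 + (6 + (5*(½))*0)) - 481 = -2*(-17 + (6 + (5/2)*0))*(10 + (6 + (5/2)*0)) - 481 = -2*(-17 + (6 + 0))*(10 + (6 + 0)) - 481 = -2*(-17 + 6)*(10 + 6) - 481 = -2*(-11)*16 - 481 = 352 - 481 = -129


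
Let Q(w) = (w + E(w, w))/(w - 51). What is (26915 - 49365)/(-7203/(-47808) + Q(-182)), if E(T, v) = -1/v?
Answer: -7585653129600/314832467 ≈ -24094.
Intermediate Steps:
Q(w) = (w - 1/w)/(-51 + w) (Q(w) = (w - 1/w)/(w - 51) = (w - 1/w)/(-51 + w))
(26915 - 49365)/(-7203/(-47808) + Q(-182)) = (26915 - 49365)/(-7203/(-47808) + (-1 + (-182)²)/((-182)*(-51 - 182))) = -22450/(-7203*(-1/47808) - 1/182*(-1 + 33124)/(-233)) = -22450/(2401/15936 - 1/182*(-1/233)*33123) = -22450/(2401/15936 + 33123/42406) = -22450/314832467/337891008 = -22450*337891008/314832467 = -7585653129600/314832467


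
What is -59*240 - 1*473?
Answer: -14633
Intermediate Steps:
-59*240 - 1*473 = -14160 - 473 = -14633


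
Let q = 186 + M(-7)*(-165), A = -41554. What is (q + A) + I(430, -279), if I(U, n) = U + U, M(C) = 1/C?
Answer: -283391/7 ≈ -40484.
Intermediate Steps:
q = 1467/7 (q = 186 - 165/(-7) = 186 - ⅐*(-165) = 186 + 165/7 = 1467/7 ≈ 209.57)
I(U, n) = 2*U
(q + A) + I(430, -279) = (1467/7 - 41554) + 2*430 = -289411/7 + 860 = -283391/7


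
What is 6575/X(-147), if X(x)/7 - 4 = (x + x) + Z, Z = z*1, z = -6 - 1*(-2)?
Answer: -6575/2058 ≈ -3.1949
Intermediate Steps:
z = -4 (z = -6 + 2 = -4)
Z = -4 (Z = -4*1 = -4)
X(x) = 14*x (X(x) = 28 + 7*((x + x) - 4) = 28 + 7*(2*x - 4) = 28 + 7*(-4 + 2*x) = 28 + (-28 + 14*x) = 14*x)
6575/X(-147) = 6575/((14*(-147))) = 6575/(-2058) = 6575*(-1/2058) = -6575/2058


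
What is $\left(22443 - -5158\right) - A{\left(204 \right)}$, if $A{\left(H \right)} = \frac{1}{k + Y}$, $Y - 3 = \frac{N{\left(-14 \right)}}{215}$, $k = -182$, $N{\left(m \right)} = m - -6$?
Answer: $\frac{1062445508}{38493} \approx 27601.0$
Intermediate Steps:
$N{\left(m \right)} = 6 + m$ ($N{\left(m \right)} = m + 6 = 6 + m$)
$Y = \frac{637}{215}$ ($Y = 3 + \frac{6 - 14}{215} = 3 - \frac{8}{215} = \frac{637}{215} \approx 2.9628$)
$A{\left(H \right)} = - \frac{215}{38493}$ ($A{\left(H \right)} = \frac{1}{-182 + \frac{637}{215}} = \frac{1}{- \frac{38493}{215}} = - \frac{215}{38493}$)
$\left(22443 - -5158\right) - A{\left(204 \right)} = \left(22443 - -5158\right) - - \frac{215}{38493} = \left(22443 + 5158\right) + \frac{215}{38493} = 27601 + \frac{215}{38493} = \frac{1062445508}{38493}$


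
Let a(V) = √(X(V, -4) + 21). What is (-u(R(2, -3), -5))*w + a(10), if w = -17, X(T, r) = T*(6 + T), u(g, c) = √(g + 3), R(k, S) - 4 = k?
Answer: 51 + √181 ≈ 64.454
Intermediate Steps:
R(k, S) = 4 + k
u(g, c) = √(3 + g)
a(V) = √(21 + V*(6 + V)) (a(V) = √(V*(6 + V) + 21) = √(21 + V*(6 + V)))
(-u(R(2, -3), -5))*w + a(10) = -√(3 + (4 + 2))*(-17) + √(21 + 10*(6 + 10)) = -√(3 + 6)*(-17) + √(21 + 10*16) = -√9*(-17) + √(21 + 160) = -1*3*(-17) + √181 = -3*(-17) + √181 = 51 + √181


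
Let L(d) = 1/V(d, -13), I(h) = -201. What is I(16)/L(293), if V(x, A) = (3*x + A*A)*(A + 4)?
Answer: 1895832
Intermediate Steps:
V(x, A) = (4 + A)*(A² + 3*x) (V(x, A) = (3*x + A²)*(4 + A) = (A² + 3*x)*(4 + A) = (4 + A)*(A² + 3*x))
L(d) = 1/(-1521 - 27*d) (L(d) = 1/((-13)³ + 4*(-13)² + 12*d + 3*(-13)*d) = 1/(-2197 + 4*169 + 12*d - 39*d) = 1/(-2197 + 676 + 12*d - 39*d) = 1/(-1521 - 27*d))
I(16)/L(293) = -201/((-1/(1521 + 27*293))) = -201/((-1/(1521 + 7911))) = -201/((-1/9432)) = -201/((-1*1/9432)) = -201/(-1/9432) = -201*(-9432) = 1895832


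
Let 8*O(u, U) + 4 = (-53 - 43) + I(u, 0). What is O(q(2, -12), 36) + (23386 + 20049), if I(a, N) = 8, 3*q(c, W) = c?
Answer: 86847/2 ≈ 43424.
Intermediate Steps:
q(c, W) = c/3
O(u, U) = -23/2 (O(u, U) = -½ + ((-53 - 43) + 8)/8 = -½ + (-96 + 8)/8 = -½ + (⅛)*(-88) = -½ - 11 = -23/2)
O(q(2, -12), 36) + (23386 + 20049) = -23/2 + (23386 + 20049) = -23/2 + 43435 = 86847/2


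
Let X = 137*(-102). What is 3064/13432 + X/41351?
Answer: -7624913/69428329 ≈ -0.10982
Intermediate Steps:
X = -13974
3064/13432 + X/41351 = 3064/13432 - 13974/41351 = 3064*(1/13432) - 13974*1/41351 = 383/1679 - 13974/41351 = -7624913/69428329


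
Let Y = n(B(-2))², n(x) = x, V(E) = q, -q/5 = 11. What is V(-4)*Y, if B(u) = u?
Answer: -220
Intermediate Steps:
q = -55 (q = -5*11 = -55)
V(E) = -55
Y = 4 (Y = (-2)² = 4)
V(-4)*Y = -55*4 = -220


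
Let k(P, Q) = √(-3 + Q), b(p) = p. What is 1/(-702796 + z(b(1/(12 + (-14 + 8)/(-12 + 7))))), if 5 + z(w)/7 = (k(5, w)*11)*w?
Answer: -1669926456/1173676081233361 - 210*I*√12738/1173676081233361 ≈ -1.4228e-6 - 2.0194e-11*I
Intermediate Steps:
z(w) = -35 + 77*w*√(-3 + w) (z(w) = -35 + 7*((√(-3 + w)*11)*w) = -35 + 7*((11*√(-3 + w))*w) = -35 + 7*(11*w*√(-3 + w)) = -35 + 77*w*√(-3 + w))
1/(-702796 + z(b(1/(12 + (-14 + 8)/(-12 + 7))))) = 1/(-702796 + (-35 + 77*√(-3 + 1/(12 + (-14 + 8)/(-12 + 7)))/(12 + (-14 + 8)/(-12 + 7)))) = 1/(-702796 + (-35 + 77*√(-3 + 1/(12 - 6/(-5)))/(12 - 6/(-5)))) = 1/(-702796 + (-35 + 77*√(-3 + 1/(12 - 6*(-⅕)))/(12 - 6*(-⅕)))) = 1/(-702796 + (-35 + 77*√(-3 + 1/(12 + 6/5))/(12 + 6/5))) = 1/(-702796 + (-35 + 77*√(-3 + 1/(66/5))/(66/5))) = 1/(-702796 + (-35 + 77*(5/66)*√(-3 + 5/66))) = 1/(-702796 + (-35 + 77*(5/66)*√(-193/66))) = 1/(-702796 + (-35 + 77*(5/66)*(I*√12738/66))) = 1/(-702796 + (-35 + 35*I*√12738/396)) = 1/(-702831 + 35*I*√12738/396)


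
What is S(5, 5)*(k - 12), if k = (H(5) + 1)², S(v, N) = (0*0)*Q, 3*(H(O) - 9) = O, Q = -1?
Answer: 0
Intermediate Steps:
H(O) = 9 + O/3
S(v, N) = 0 (S(v, N) = (0*0)*(-1) = 0*(-1) = 0)
k = 1225/9 (k = ((9 + (⅓)*5) + 1)² = ((9 + 5/3) + 1)² = (32/3 + 1)² = (35/3)² = 1225/9 ≈ 136.11)
S(5, 5)*(k - 12) = 0*(1225/9 - 12) = 0*(1117/9) = 0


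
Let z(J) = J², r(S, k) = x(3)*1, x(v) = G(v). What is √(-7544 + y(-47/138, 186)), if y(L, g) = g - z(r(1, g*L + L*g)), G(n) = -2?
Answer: 3*I*√818 ≈ 85.802*I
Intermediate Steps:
x(v) = -2
r(S, k) = -2 (r(S, k) = -2*1 = -2)
y(L, g) = -4 + g (y(L, g) = g - 1*(-2)² = g - 1*4 = g - 4 = -4 + g)
√(-7544 + y(-47/138, 186)) = √(-7544 + (-4 + 186)) = √(-7544 + 182) = √(-7362) = 3*I*√818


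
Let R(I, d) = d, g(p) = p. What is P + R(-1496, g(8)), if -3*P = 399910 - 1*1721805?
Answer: 1321919/3 ≈ 4.4064e+5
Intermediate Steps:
P = 1321895/3 (P = -(399910 - 1*1721805)/3 = -(399910 - 1721805)/3 = -⅓*(-1321895) = 1321895/3 ≈ 4.4063e+5)
P + R(-1496, g(8)) = 1321895/3 + 8 = 1321919/3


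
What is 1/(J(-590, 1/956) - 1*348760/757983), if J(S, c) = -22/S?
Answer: -223604985/94546387 ≈ -2.3650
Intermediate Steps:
1/(J(-590, 1/956) - 1*348760/757983) = 1/(-22/(-590) - 1*348760/757983) = 1/(-22*(-1/590) - 348760*1/757983) = 1/(11/295 - 348760/757983) = 1/(-94546387/223604985) = -223604985/94546387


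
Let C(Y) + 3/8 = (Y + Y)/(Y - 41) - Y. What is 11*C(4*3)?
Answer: -33693/232 ≈ -145.23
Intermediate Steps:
C(Y) = -3/8 - Y + 2*Y/(-41 + Y) (C(Y) = -3/8 + ((Y + Y)/(Y - 41) - Y) = -3/8 + ((2*Y)/(-41 + Y) - Y) = -3/8 + (2*Y/(-41 + Y) - Y) = -3/8 + (-Y + 2*Y/(-41 + Y)) = -3/8 - Y + 2*Y/(-41 + Y))
11*C(4*3) = 11*((123 - 8*(4*3)² + 341*(4*3))/(8*(-41 + 4*3))) = 11*((123 - 8*12² + 341*12)/(8*(-41 + 12))) = 11*((⅛)*(123 - 8*144 + 4092)/(-29)) = 11*((⅛)*(-1/29)*(123 - 1152 + 4092)) = 11*((⅛)*(-1/29)*3063) = 11*(-3063/232) = -33693/232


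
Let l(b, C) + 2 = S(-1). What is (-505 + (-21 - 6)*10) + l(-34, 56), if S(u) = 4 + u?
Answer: -774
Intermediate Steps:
l(b, C) = 1 (l(b, C) = -2 + (4 - 1) = -2 + 3 = 1)
(-505 + (-21 - 6)*10) + l(-34, 56) = (-505 + (-21 - 6)*10) + 1 = (-505 - 27*10) + 1 = (-505 - 270) + 1 = -775 + 1 = -774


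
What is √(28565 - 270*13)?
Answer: √25055 ≈ 158.29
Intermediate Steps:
√(28565 - 270*13) = √(28565 - 3510) = √25055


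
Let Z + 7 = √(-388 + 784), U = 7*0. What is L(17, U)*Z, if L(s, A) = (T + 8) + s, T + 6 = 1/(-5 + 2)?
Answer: -392/3 + 112*√11 ≈ 240.80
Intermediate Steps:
T = -19/3 (T = -6 + 1/(-5 + 2) = -6 + 1/(-3) = -6 - ⅓ = -19/3 ≈ -6.3333)
U = 0
Z = -7 + 6*√11 (Z = -7 + √(-388 + 784) = -7 + √396 = -7 + 6*√11 ≈ 12.900)
L(s, A) = 5/3 + s (L(s, A) = (-19/3 + 8) + s = 5/3 + s)
L(17, U)*Z = (5/3 + 17)*(-7 + 6*√11) = 56*(-7 + 6*√11)/3 = -392/3 + 112*√11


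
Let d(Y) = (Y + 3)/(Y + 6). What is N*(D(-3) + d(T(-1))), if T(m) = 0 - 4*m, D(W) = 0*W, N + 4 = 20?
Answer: 56/5 ≈ 11.200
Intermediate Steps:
N = 16 (N = -4 + 20 = 16)
D(W) = 0
T(m) = -4*m
d(Y) = (3 + Y)/(6 + Y)
N*(D(-3) + d(T(-1))) = 16*(0 + (3 - 4*(-1))/(6 - 4*(-1))) = 16*(0 + (3 + 4)/(6 + 4)) = 16*(0 + 7/10) = 16*(7/10) = 56/5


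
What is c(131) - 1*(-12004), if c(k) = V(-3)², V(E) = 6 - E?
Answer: 12085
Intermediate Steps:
c(k) = 81 (c(k) = (6 - 1*(-3))² = (6 + 3)² = 9² = 81)
c(131) - 1*(-12004) = 81 - 1*(-12004) = 81 + 12004 = 12085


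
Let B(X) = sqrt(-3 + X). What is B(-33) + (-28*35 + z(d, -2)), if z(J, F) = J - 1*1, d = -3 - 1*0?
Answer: -984 + 6*I ≈ -984.0 + 6.0*I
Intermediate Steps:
d = -3 (d = -3 + 0 = -3)
z(J, F) = -1 + J (z(J, F) = J - 1 = -1 + J)
B(-33) + (-28*35 + z(d, -2)) = sqrt(-3 - 33) + (-28*35 + (-1 - 3)) = sqrt(-36) + (-980 - 4) = 6*I - 984 = -984 + 6*I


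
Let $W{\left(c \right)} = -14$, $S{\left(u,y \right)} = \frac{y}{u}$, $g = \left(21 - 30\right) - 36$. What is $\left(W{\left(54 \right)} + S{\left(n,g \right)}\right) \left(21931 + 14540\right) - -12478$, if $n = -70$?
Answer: $- \frac{6645385}{14} \approx -4.7467 \cdot 10^{5}$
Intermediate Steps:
$g = -45$ ($g = -9 - 36 = -45$)
$\left(W{\left(54 \right)} + S{\left(n,g \right)}\right) \left(21931 + 14540\right) - -12478 = \left(-14 - \frac{45}{-70}\right) \left(21931 + 14540\right) - -12478 = \left(-14 - - \frac{9}{14}\right) 36471 + 12478 = \left(-14 + \frac{9}{14}\right) 36471 + 12478 = \left(- \frac{187}{14}\right) 36471 + 12478 = - \frac{6820077}{14} + 12478 = - \frac{6645385}{14}$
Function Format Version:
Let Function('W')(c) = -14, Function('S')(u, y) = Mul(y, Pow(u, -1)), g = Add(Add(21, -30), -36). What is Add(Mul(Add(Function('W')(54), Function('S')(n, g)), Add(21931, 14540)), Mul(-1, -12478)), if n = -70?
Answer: Rational(-6645385, 14) ≈ -4.7467e+5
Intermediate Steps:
g = -45 (g = Add(-9, -36) = -45)
Add(Mul(Add(Function('W')(54), Function('S')(n, g)), Add(21931, 14540)), Mul(-1, -12478)) = Add(Mul(Add(-14, Mul(-45, Pow(-70, -1))), Add(21931, 14540)), Mul(-1, -12478)) = Add(Mul(Add(-14, Mul(-45, Rational(-1, 70))), 36471), 12478) = Add(Mul(Add(-14, Rational(9, 14)), 36471), 12478) = Add(Mul(Rational(-187, 14), 36471), 12478) = Add(Rational(-6820077, 14), 12478) = Rational(-6645385, 14)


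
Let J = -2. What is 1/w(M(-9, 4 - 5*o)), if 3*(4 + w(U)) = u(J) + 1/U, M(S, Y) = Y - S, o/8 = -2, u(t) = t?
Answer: -279/1301 ≈ -0.21445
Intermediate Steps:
o = -16 (o = 8*(-2) = -16)
w(U) = -14/3 + 1/(3*U) (w(U) = -4 + (-2 + 1/U)/3 = -4 + (-⅔ + 1/(3*U)) = -14/3 + 1/(3*U))
1/w(M(-9, 4 - 5*o)) = 1/((1 - 14*((4 - 5*(-16)) - 1*(-9)))/(3*((4 - 5*(-16)) - 1*(-9)))) = 1/((1 - 14*((4 + 80) + 9))/(3*((4 + 80) + 9))) = 1/((1 - 14*(84 + 9))/(3*(84 + 9))) = 1/((⅓)*(1 - 14*93)/93) = 1/((⅓)*(1/93)*(1 - 1302)) = 1/((⅓)*(1/93)*(-1301)) = 1/(-1301/279) = -279/1301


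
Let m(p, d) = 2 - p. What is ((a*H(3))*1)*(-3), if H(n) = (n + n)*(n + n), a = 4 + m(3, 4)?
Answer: -324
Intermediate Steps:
a = 3 (a = 4 + (2 - 1*3) = 4 + (2 - 3) = 4 - 1 = 3)
H(n) = 4*n² (H(n) = (2*n)*(2*n) = 4*n²)
((a*H(3))*1)*(-3) = ((3*(4*3²))*1)*(-3) = ((3*(4*9))*1)*(-3) = ((3*36)*1)*(-3) = (108*1)*(-3) = 108*(-3) = -324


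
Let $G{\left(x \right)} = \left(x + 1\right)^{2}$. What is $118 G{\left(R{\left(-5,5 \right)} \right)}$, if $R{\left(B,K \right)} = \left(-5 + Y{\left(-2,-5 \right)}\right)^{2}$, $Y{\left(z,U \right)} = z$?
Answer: $295000$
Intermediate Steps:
$R{\left(B,K \right)} = 49$ ($R{\left(B,K \right)} = \left(-5 - 2\right)^{2} = \left(-7\right)^{2} = 49$)
$G{\left(x \right)} = \left(1 + x\right)^{2}$
$118 G{\left(R{\left(-5,5 \right)} \right)} = 118 \left(1 + 49\right)^{2} = 118 \cdot 50^{2} = 118 \cdot 2500 = 295000$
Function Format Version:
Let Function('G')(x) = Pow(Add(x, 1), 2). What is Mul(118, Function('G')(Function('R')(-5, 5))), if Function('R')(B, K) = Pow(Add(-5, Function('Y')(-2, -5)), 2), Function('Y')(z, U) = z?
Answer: 295000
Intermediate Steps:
Function('R')(B, K) = 49 (Function('R')(B, K) = Pow(Add(-5, -2), 2) = Pow(-7, 2) = 49)
Function('G')(x) = Pow(Add(1, x), 2)
Mul(118, Function('G')(Function('R')(-5, 5))) = Mul(118, Pow(Add(1, 49), 2)) = Mul(118, Pow(50, 2)) = Mul(118, 2500) = 295000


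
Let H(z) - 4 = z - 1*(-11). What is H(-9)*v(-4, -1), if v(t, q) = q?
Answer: -6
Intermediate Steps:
H(z) = 15 + z (H(z) = 4 + (z - 1*(-11)) = 4 + (z + 11) = 4 + (11 + z) = 15 + z)
H(-9)*v(-4, -1) = (15 - 9)*(-1) = 6*(-1) = -6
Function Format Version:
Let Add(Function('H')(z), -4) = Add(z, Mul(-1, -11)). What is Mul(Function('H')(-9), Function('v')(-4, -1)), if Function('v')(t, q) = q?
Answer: -6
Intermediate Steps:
Function('H')(z) = Add(15, z) (Function('H')(z) = Add(4, Add(z, Mul(-1, -11))) = Add(4, Add(z, 11)) = Add(4, Add(11, z)) = Add(15, z))
Mul(Function('H')(-9), Function('v')(-4, -1)) = Mul(Add(15, -9), -1) = Mul(6, -1) = -6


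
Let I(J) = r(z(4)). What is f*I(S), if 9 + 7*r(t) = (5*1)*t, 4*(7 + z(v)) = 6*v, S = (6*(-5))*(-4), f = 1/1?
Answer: -2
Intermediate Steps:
f = 1
S = 120 (S = -30*(-4) = 120)
z(v) = -7 + 3*v/2 (z(v) = -7 + (6*v)/4 = -7 + 3*v/2)
r(t) = -9/7 + 5*t/7 (r(t) = -9/7 + ((5*1)*t)/7 = -9/7 + (5*t)/7 = -9/7 + 5*t/7)
I(J) = -2 (I(J) = -9/7 + 5*(-7 + (3/2)*4)/7 = -9/7 + 5*(-7 + 6)/7 = -9/7 + (5/7)*(-1) = -9/7 - 5/7 = -2)
f*I(S) = 1*(-2) = -2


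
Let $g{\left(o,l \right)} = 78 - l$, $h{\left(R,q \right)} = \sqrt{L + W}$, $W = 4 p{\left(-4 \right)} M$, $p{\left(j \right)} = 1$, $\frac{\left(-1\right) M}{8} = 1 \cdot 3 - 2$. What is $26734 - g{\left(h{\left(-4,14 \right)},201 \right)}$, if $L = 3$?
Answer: $26857$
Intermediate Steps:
$M = -8$ ($M = - 8 \left(1 \cdot 3 - 2\right) = - 8 \left(3 - 2\right) = \left(-8\right) 1 = -8$)
$W = -32$ ($W = 4 \cdot 1 \left(-8\right) = 4 \left(-8\right) = -32$)
$h{\left(R,q \right)} = i \sqrt{29}$ ($h{\left(R,q \right)} = \sqrt{3 - 32} = \sqrt{-29} = i \sqrt{29}$)
$26734 - g{\left(h{\left(-4,14 \right)},201 \right)} = 26734 - \left(78 - 201\right) = 26734 - -123 = 26734 + 123 = 26857$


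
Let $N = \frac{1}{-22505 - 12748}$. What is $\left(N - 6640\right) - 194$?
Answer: $- \frac{240919003}{35253} \approx -6834.0$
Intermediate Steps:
$N = - \frac{1}{35253}$ ($N = \frac{1}{-35253} = - \frac{1}{35253} \approx -2.8366 \cdot 10^{-5}$)
$\left(N - 6640\right) - 194 = \left(- \frac{1}{35253} - 6640\right) - 194 = - \frac{234079921}{35253} - 194 = - \frac{240919003}{35253}$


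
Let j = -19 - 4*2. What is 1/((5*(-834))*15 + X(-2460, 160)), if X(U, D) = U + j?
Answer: -1/65037 ≈ -1.5376e-5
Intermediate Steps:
j = -27 (j = -19 - 8 = -27)
X(U, D) = -27 + U (X(U, D) = U - 27 = -27 + U)
1/((5*(-834))*15 + X(-2460, 160)) = 1/((5*(-834))*15 + (-27 - 2460)) = 1/(-4170*15 - 2487) = 1/(-62550 - 2487) = 1/(-65037) = -1/65037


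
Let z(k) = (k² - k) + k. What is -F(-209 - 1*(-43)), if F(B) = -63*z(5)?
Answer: 1575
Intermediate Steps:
z(k) = k²
F(B) = -1575 (F(B) = -63*5² = -63*25 = -1575)
-F(-209 - 1*(-43)) = -1*(-1575) = 1575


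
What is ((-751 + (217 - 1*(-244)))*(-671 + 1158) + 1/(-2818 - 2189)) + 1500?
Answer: -699628111/5007 ≈ -1.3973e+5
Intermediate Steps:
((-751 + (217 - 1*(-244)))*(-671 + 1158) + 1/(-2818 - 2189)) + 1500 = ((-751 + (217 + 244))*487 + 1/(-5007)) + 1500 = ((-751 + 461)*487 - 1/5007) + 1500 = (-290*487 - 1/5007) + 1500 = (-141230 - 1/5007) + 1500 = -707138611/5007 + 1500 = -699628111/5007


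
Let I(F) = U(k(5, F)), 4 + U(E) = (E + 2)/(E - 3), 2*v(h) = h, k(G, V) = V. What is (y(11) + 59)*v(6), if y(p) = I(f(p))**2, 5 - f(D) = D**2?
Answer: 2899629/14161 ≈ 204.76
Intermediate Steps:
f(D) = 5 - D**2
v(h) = h/2
U(E) = -4 + (2 + E)/(-3 + E) (U(E) = -4 + (E + 2)/(E - 3) = -4 + (2 + E)/(-3 + E))
I(F) = (14 - 3*F)/(-3 + F)
y(p) = (-1 + 3*p**2)**2/(2 - p**2)**2 (y(p) = ((14 - 3*(5 - p**2))/(-3 + (5 - p**2)))**2 = ((14 + (-15 + 3*p**2))/(2 - p**2))**2 = ((-1 + 3*p**2)/(2 - p**2))**2 = (-1 + 3*p**2)**2/(2 - p**2)**2)
(y(11) + 59)*v(6) = ((1 - 3*11**2)**2/(-2 + 11**2)**2 + 59)*((1/2)*6) = ((1 - 3*121)**2/(-2 + 121)**2 + 59)*3 = ((1 - 363)**2/119**2 + 59)*3 = ((-362)**2*(1/14161) + 59)*3 = (131044*(1/14161) + 59)*3 = (131044/14161 + 59)*3 = (966543/14161)*3 = 2899629/14161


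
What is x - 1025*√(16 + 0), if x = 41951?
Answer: 37851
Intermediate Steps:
x - 1025*√(16 + 0) = 41951 - 1025*√(16 + 0) = 41951 - 1025*√16 = 41951 - 1025*4 = 41951 - 1*4100 = 41951 - 4100 = 37851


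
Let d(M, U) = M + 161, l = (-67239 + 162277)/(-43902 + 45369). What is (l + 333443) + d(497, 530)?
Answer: 490221205/1467 ≈ 3.3417e+5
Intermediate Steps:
l = 95038/1467 ≈ 64.784
d(M, U) = 161 + M
(l + 333443) + d(497, 530) = (95038/1467 + 333443) + (161 + 497) = 489255919/1467 + 658 = 490221205/1467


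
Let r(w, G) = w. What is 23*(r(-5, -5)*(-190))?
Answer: 21850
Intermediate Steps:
23*(r(-5, -5)*(-190)) = 23*(-5*(-190)) = 23*950 = 21850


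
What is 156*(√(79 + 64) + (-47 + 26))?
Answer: -3276 + 156*√143 ≈ -1410.5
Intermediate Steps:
156*(√(79 + 64) + (-47 + 26)) = 156*(√143 - 21) = 156*(-21 + √143) = -3276 + 156*√143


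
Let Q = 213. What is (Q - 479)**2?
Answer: 70756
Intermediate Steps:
(Q - 479)**2 = (213 - 479)**2 = (-266)**2 = 70756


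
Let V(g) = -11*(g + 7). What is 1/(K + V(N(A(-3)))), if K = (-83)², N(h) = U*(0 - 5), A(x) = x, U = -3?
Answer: 1/6647 ≈ 0.00015044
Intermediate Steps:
N(h) = 15 (N(h) = -3*(0 - 5) = -3*(-5) = 15)
K = 6889
V(g) = -77 - 11*g (V(g) = -11*(7 + g) = -77 - 11*g)
1/(K + V(N(A(-3)))) = 1/(6889 + (-77 - 11*15)) = 1/(6889 + (-77 - 165)) = 1/(6889 - 242) = 1/6647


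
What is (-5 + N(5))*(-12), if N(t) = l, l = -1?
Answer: 72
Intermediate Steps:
N(t) = -1
(-5 + N(5))*(-12) = (-5 - 1)*(-12) = -6*(-12) = 72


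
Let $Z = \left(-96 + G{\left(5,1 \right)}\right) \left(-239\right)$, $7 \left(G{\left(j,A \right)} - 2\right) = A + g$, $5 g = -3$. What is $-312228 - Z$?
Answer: $- \frac{11713812}{35} \approx -3.3468 \cdot 10^{5}$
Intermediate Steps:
$g = - \frac{3}{5}$ ($g = \frac{1}{5} \left(-3\right) = - \frac{3}{5} \approx -0.6$)
$G{\left(j,A \right)} = \frac{67}{35} + \frac{A}{7}$ ($G{\left(j,A \right)} = 2 + \frac{A - \frac{3}{5}}{7} = 2 + \frac{- \frac{3}{5} + A}{7} = 2 + \left(- \frac{3}{35} + \frac{A}{7}\right) = \frac{67}{35} + \frac{A}{7}$)
$Z = \frac{785832}{35}$ ($Z = \left(-96 + \left(\frac{67}{35} + \frac{1}{7} \cdot 1\right)\right) \left(-239\right) = \left(-96 + \left(\frac{67}{35} + \frac{1}{7}\right)\right) \left(-239\right) = \left(-96 + \frac{72}{35}\right) \left(-239\right) = \left(- \frac{3288}{35}\right) \left(-239\right) = \frac{785832}{35} \approx 22452.0$)
$-312228 - Z = -312228 - \frac{785832}{35} = - \frac{11713812}{35}$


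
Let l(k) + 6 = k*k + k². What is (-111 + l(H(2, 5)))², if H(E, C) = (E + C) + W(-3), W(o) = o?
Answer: 7225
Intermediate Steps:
H(E, C) = -3 + C + E (H(E, C) = (E + C) - 3 = (C + E) - 3 = -3 + C + E)
l(k) = -6 + 2*k² (l(k) = -6 + (k*k + k²) = -6 + (k² + k²) = -6 + 2*k²)
(-111 + l(H(2, 5)))² = (-111 + (-6 + 2*(-3 + 5 + 2)²))² = (-111 + (-6 + 2*4²))² = (-111 + (-6 + 2*16))² = (-111 + (-6 + 32))² = (-111 + 26)² = (-85)² = 7225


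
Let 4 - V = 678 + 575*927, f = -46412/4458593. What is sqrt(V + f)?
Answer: I*sqrt(10609430134591349967)/4458593 ≈ 730.55*I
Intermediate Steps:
f = -46412/4458593 (f = -46412*1/4458593 = -46412/4458593 ≈ -0.010410)
V = -533699 (V = 4 - (678 + 575*927) = 4 - (678 + 533025) = 4 - 1*533703 = 4 - 533703 = -533699)
sqrt(V + f) = sqrt(-533699 - 46412/4458593) = sqrt(-2379546671919/4458593) = I*sqrt(10609430134591349967)/4458593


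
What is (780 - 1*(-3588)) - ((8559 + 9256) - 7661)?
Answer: -5786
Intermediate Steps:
(780 - 1*(-3588)) - ((8559 + 9256) - 7661) = (780 + 3588) - (17815 - 7661) = 4368 - 1*10154 = 4368 - 10154 = -5786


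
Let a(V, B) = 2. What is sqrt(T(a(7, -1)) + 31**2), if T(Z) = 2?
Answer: 3*sqrt(107) ≈ 31.032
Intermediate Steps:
sqrt(T(a(7, -1)) + 31**2) = sqrt(2 + 31**2) = sqrt(2 + 961) = sqrt(963) = 3*sqrt(107)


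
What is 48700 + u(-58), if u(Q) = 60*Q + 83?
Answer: 45303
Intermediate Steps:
u(Q) = 83 + 60*Q
48700 + u(-58) = 48700 + (83 + 60*(-58)) = 48700 + (83 - 3480) = 48700 - 3397 = 45303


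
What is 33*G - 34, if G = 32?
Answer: 1022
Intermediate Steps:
33*G - 34 = 33*32 - 34 = 1056 - 34 = 1022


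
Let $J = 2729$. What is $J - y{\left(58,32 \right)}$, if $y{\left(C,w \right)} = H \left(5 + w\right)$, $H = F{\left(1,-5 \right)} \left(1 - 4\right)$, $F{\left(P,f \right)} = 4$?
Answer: $3173$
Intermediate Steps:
$H = -12$ ($H = 4 \left(1 - 4\right) = 4 \left(-3\right) = -12$)
$y{\left(C,w \right)} = -60 - 12 w$ ($y{\left(C,w \right)} = - 12 \left(5 + w\right) = -60 - 12 w$)
$J - y{\left(58,32 \right)} = 2729 - \left(-60 - 384\right) = 2729 - -444 = 2729 + 444 = 3173$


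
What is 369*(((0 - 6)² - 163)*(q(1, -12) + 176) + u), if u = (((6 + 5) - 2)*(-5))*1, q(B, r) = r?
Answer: -7702137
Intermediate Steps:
u = -45 (u = ((11 - 2)*(-5))*1 = (9*(-5))*1 = -45*1 = -45)
369*(((0 - 6)² - 163)*(q(1, -12) + 176) + u) = 369*(((0 - 6)² - 163)*(-12 + 176) - 45) = 369*(((-6)² - 163)*164 - 45) = 369*((36 - 163)*164 - 45) = 369*(-127*164 - 45) = 369*(-20828 - 45) = 369*(-20873) = -7702137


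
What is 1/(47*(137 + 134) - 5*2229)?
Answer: 1/1592 ≈ 0.00062814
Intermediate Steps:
1/(47*(137 + 134) - 5*2229) = 1/(47*271 - 11145) = 1/(12737 - 11145) = 1/1592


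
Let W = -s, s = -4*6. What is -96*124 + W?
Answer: -11880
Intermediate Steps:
s = -24
W = 24 (W = -1*(-24) = 24)
-96*124 + W = -96*124 + 24 = -11904 + 24 = -11880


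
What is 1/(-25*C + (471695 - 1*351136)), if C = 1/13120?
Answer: 2624/316346811 ≈ 8.2947e-6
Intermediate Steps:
C = 1/13120 ≈ 7.6220e-5
1/(-25*C + (471695 - 1*351136)) = 1/(-25*1/13120 + (471695 - 1*351136)) = 1/(-5/2624 + (471695 - 351136)) = 1/(-5/2624 + 120559) = 1/(316346811/2624) = 2624/316346811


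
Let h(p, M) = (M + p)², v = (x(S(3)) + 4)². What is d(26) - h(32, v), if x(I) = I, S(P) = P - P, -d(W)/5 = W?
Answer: -2434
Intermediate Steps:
d(W) = -5*W
S(P) = 0
v = 16 (v = (0 + 4)² = 4² = 16)
d(26) - h(32, v) = -5*26 - (16 + 32)² = -130 - 1*48² = -130 - 1*2304 = -130 - 2304 = -2434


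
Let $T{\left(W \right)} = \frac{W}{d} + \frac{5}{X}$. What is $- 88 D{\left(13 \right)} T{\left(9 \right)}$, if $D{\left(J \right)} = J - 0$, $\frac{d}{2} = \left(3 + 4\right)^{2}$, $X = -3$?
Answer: $\frac{264836}{147} \approx 1801.6$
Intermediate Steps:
$d = 98$ ($d = 2 \left(3 + 4\right)^{2} = 2 \cdot 7^{2} = 2 \cdot 49 = 98$)
$D{\left(J \right)} = J$ ($D{\left(J \right)} = J + 0 = J$)
$T{\left(W \right)} = - \frac{5}{3} + \frac{W}{98}$ ($T{\left(W \right)} = \frac{W}{98} + \frac{5}{-3} = W \frac{1}{98} + 5 \left(- \frac{1}{3}\right) = \frac{W}{98} - \frac{5}{3} = - \frac{5}{3} + \frac{W}{98}$)
$- 88 D{\left(13 \right)} T{\left(9 \right)} = \left(-88\right) 13 \left(- \frac{5}{3} + \frac{1}{98} \cdot 9\right) = - 1144 \left(- \frac{5}{3} + \frac{9}{98}\right) = \left(-1144\right) \left(- \frac{463}{294}\right) = \frac{264836}{147}$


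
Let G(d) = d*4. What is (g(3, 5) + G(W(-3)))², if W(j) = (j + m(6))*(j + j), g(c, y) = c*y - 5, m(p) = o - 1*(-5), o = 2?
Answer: 7396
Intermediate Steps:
m(p) = 7 (m(p) = 2 - 1*(-5) = 2 + 5 = 7)
g(c, y) = -5 + c*y
W(j) = 2*j*(7 + j) (W(j) = (j + 7)*(j + j) = (7 + j)*(2*j) = 2*j*(7 + j))
G(d) = 4*d
(g(3, 5) + G(W(-3)))² = ((-5 + 3*5) + 4*(2*(-3)*(7 - 3)))² = ((-5 + 15) + 4*(2*(-3)*4))² = (10 + 4*(-24))² = (10 - 96)² = (-86)² = 7396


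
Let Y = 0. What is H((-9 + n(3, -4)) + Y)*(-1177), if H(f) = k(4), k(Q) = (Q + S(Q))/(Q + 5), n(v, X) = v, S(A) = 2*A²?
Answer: -4708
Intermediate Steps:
k(Q) = (Q + 2*Q²)/(5 + Q) (k(Q) = (Q + 2*Q²)/(Q + 5) = (Q + 2*Q²)/(5 + Q))
H(f) = 4 (H(f) = 4*(1 + 2*4)/(5 + 4) = 4*(1 + 8)/9 = 4*(⅑)*9 = 4)
H((-9 + n(3, -4)) + Y)*(-1177) = 4*(-1177) = -4708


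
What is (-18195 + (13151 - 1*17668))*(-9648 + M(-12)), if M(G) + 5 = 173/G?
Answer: 658699102/3 ≈ 2.1957e+8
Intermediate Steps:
M(G) = -5 + 173/G
(-18195 + (13151 - 1*17668))*(-9648 + M(-12)) = (-18195 + (13151 - 1*17668))*(-9648 + (-5 + 173/(-12))) = (-18195 + (13151 - 17668))*(-9648 + (-5 + 173*(-1/12))) = (-18195 - 4517)*(-9648 + (-5 - 173/12)) = -22712*(-9648 - 233/12) = -22712*(-116009/12) = 658699102/3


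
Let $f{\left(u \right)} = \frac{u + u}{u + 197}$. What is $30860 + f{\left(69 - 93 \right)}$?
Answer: $\frac{5338732}{173} \approx 30860.0$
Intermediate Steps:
$f{\left(u \right)} = \frac{2 u}{197 + u}$
$30860 + f{\left(69 - 93 \right)} = 30860 + \frac{2 \left(69 - 93\right)}{197 + \left(69 - 93\right)} = 30860 + 2 \left(-24\right) \frac{1}{197 - 24} = 30860 + 2 \left(-24\right) \frac{1}{173} = 30860 - \frac{48}{173} = \frac{5338732}{173}$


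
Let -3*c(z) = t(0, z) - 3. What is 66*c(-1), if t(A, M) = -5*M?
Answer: -44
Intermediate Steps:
c(z) = 1 + 5*z/3 (c(z) = -(-5*z - 3)/3 = -(-3 - 5*z)/3 = 1 + 5*z/3)
66*c(-1) = 66*(1 + (5/3)*(-1)) = 66*(1 - 5/3) = 66*(-⅔) = -44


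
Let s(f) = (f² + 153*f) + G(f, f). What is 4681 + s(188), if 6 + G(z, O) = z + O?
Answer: 69159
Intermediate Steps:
G(z, O) = -6 + O + z (G(z, O) = -6 + (z + O) = -6 + (O + z) = -6 + O + z)
s(f) = -6 + f² + 155*f (s(f) = (f² + 153*f) + (-6 + f + f) = (f² + 153*f) + (-6 + 2*f) = -6 + f² + 155*f)
4681 + s(188) = 4681 + (-6 + 188² + 155*188) = 4681 + (-6 + 35344 + 29140) = 4681 + 64478 = 69159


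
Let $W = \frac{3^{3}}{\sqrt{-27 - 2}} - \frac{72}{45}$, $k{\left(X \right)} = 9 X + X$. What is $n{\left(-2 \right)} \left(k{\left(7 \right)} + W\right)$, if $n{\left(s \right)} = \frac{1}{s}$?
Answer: $- \frac{171}{5} + \frac{27 i \sqrt{29}}{58} \approx -34.2 + 2.5069 i$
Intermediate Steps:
$k{\left(X \right)} = 10 X$
$W = - \frac{8}{5} - \frac{27 i \sqrt{29}}{29}$ ($W = \frac{27}{\sqrt{-29}} - \frac{8}{5} = \frac{27}{i \sqrt{29}} - \frac{8}{5} = 27 \left(- \frac{i \sqrt{29}}{29}\right) - \frac{8}{5} = - \frac{27 i \sqrt{29}}{29} - \frac{8}{5} = - \frac{8}{5} - \frac{27 i \sqrt{29}}{29} \approx -1.6 - 5.0138 i$)
$n{\left(-2 \right)} \left(k{\left(7 \right)} + W\right) = \frac{10 \cdot 7 - \left(\frac{8}{5} + \frac{27 i \sqrt{29}}{29}\right)}{-2} = - \frac{70 - \left(\frac{8}{5} + \frac{27 i \sqrt{29}}{29}\right)}{2} = - \frac{\frac{342}{5} - \frac{27 i \sqrt{29}}{29}}{2} = - \frac{171}{5} + \frac{27 i \sqrt{29}}{58}$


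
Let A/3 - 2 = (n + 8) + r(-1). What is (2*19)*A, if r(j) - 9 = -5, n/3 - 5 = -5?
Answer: 1596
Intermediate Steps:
n = 0 (n = 15 + 3*(-5) = 15 - 15 = 0)
r(j) = 4 (r(j) = 9 - 5 = 4)
A = 42 (A = 6 + 3*((0 + 8) + 4) = 6 + 3*(8 + 4) = 6 + 3*12 = 6 + 36 = 42)
(2*19)*A = (2*19)*42 = 38*42 = 1596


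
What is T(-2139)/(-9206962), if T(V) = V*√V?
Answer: 2139*I*√2139/9206962 ≈ 0.010745*I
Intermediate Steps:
T(V) = V^(3/2)
T(-2139)/(-9206962) = (-2139)^(3/2)/(-9206962) = -2139*I*√2139*(-1/9206962) = 2139*I*√2139/9206962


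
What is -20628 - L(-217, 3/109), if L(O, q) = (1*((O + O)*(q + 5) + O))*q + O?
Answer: -241718636/11881 ≈ -20345.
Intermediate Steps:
L(O, q) = O + q*(O + 2*O*(5 + q)) (L(O, q) = (1*((2*O)*(5 + q) + O))*q + O = (1*(2*O*(5 + q) + O))*q + O = (1*(O + 2*O*(5 + q)))*q + O = (O + 2*O*(5 + q))*q + O = q*(O + 2*O*(5 + q)) + O = O + q*(O + 2*O*(5 + q)))
-20628 - L(-217, 3/109) = -20628 - (-217)*(1 + 2*(3/109)² + 11*(3/109)) = -20628 - (-217)*(1 + 2*(9/11881) + 33/109) = -20628 - (-217)*(1 + 18/11881 + 33/109) = -20628 - (-217)*15496/11881 = -20628 - 1*(-3362632/11881) = -20628 + 3362632/11881 = -241718636/11881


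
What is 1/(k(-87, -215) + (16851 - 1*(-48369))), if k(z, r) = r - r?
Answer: 1/65220 ≈ 1.5333e-5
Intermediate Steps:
k(z, r) = 0
1/(k(-87, -215) + (16851 - 1*(-48369))) = 1/(0 + (16851 - 1*(-48369))) = 1/(0 + (16851 + 48369)) = 1/(0 + 65220) = 1/65220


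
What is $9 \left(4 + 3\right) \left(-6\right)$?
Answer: $-378$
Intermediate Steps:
$9 \left(4 + 3\right) \left(-6\right) = 9 \cdot 7 \left(-6\right) = 63 \left(-6\right) = -378$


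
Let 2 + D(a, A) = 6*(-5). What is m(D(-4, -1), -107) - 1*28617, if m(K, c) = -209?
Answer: -28826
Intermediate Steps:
D(a, A) = -32 (D(a, A) = -2 + 6*(-5) = -2 - 30 = -32)
m(D(-4, -1), -107) - 1*28617 = -209 - 1*28617 = -209 - 28617 = -28826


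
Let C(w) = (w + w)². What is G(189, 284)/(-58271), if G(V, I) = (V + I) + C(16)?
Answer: -1497/58271 ≈ -0.025690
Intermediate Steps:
C(w) = 4*w² (C(w) = (2*w)² = 4*w²)
G(V, I) = 1024 + I + V (G(V, I) = (V + I) + 4*16² = (I + V) + 4*256 = (I + V) + 1024 = 1024 + I + V)
G(189, 284)/(-58271) = (1024 + 284 + 189)/(-58271) = 1497*(-1/58271) = -1497/58271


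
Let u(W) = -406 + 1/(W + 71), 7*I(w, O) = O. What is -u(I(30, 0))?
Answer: 28825/71 ≈ 405.99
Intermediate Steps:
I(w, O) = O/7
u(W) = -406 + 1/(71 + W)
-u(I(30, 0)) = -(-28825 - 58*0)/(71 + (⅐)*0) = -(-28825 - 406*0)/(71 + 0) = -(-28825 + 0)/71 = -(-28825)/71 = -1*(-28825/71) = 28825/71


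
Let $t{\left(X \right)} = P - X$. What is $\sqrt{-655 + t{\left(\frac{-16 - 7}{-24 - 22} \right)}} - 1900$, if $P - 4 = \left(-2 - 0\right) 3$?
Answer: $-1900 + \frac{i \sqrt{2630}}{2} \approx -1900.0 + 25.642 i$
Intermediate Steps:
$P = -2$ ($P = 4 + \left(-2 - 0\right) 3 = 4 + \left(-2 + \left(-3 + 3\right)\right) 3 = 4 + \left(-2 + 0\right) 3 = 4 - 6 = -2$)
$t{\left(X \right)} = -2 - X$
$\sqrt{-655 + t{\left(\frac{-16 - 7}{-24 - 22} \right)}} - 1900 = \sqrt{-655 - \left(2 + \frac{-16 - 7}{-24 - 22}\right)} - 1900 = \sqrt{-655 - \left(2 - \frac{23}{-46}\right)} - 1900 = \sqrt{-655 - \left(2 - - \frac{1}{2}\right)} - 1900 = \sqrt{-655 - \frac{5}{2}} - 1900 = \sqrt{- \frac{1315}{2}} - 1900 = \frac{i \sqrt{2630}}{2} - 1900 = -1900 + \frac{i \sqrt{2630}}{2}$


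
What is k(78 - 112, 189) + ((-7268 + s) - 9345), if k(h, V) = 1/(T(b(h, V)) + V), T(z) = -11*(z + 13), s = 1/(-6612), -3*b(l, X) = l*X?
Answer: -161444919914/9717987 ≈ -16613.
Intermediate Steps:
b(l, X) = -X*l/3 (b(l, X) = -l*X/3 = -X*l/3)
s = -1/6612 ≈ -0.00015124
T(z) = -143 - 11*z (T(z) = -11*(13 + z) = -143 - 11*z)
k(h, V) = 1/(-143 + V + 11*V*h/3) (k(h, V) = 1/((-143 - (-11)*V*h/3) + V) = 1/((-143 + 11*V*h/3) + V) = 1/(-143 + V + 11*V*h/3))
k(78 - 112, 189) + ((-7268 + s) - 9345) = 3/(-429 + 3*189 + 11*189*(78 - 112)) + ((-7268 - 1/6612) - 9345) = 3/(-429 + 567 + 11*189*(-34)) + (-48056017/6612 - 9345) = 3/(-429 + 567 - 70686) - 109845157/6612 = 3/(-70548) - 109845157/6612 = 3*(-1/70548) - 109845157/6612 = -1/23516 - 109845157/6612 = -161444919914/9717987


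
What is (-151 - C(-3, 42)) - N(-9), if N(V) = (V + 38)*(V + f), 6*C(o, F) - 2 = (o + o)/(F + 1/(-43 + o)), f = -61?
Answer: 10883254/5793 ≈ 1878.7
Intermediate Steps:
C(o, F) = ⅓ + o/(3*(F + 1/(-43 + o))) (C(o, F) = ⅓ + ((o + o)/(F + 1/(-43 + o)))/6 = ⅓ + ((2*o)/(F + 1/(-43 + o)))/6 = ⅓ + (2*o/(F + 1/(-43 + o)))/6 = ⅓ + o/(3*(F + 1/(-43 + o))))
N(V) = (-61 + V)*(38 + V) (N(V) = (V + 38)*(V - 61) = (38 + V)*(-61 + V) = (-61 + V)*(38 + V))
(-151 - C(-3, 42)) - N(-9) = (-151 - (1 + (-3)² - 43*42 - 43*(-3) + 42*(-3))/(3*(1 - 43*42 + 42*(-3)))) - (-2318 + (-9)² - 23*(-9)) = (-151 - (1 + 9 - 1806 + 129 - 126)/(3*(1 - 1806 - 126))) - (-2318 + 81 + 207) = (-151 - (-1793)/(3*(-1931))) - 1*(-2030) = (-151 - (-1)*(-1793)/(3*1931)) + 2030 = (-151 - 1*1793/5793) + 2030 = (-151 - 1793/5793) + 2030 = -876536/5793 + 2030 = 10883254/5793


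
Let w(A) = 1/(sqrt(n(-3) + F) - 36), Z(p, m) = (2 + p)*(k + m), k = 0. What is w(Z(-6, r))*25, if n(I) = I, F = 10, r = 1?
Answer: -900/1289 - 25*sqrt(7)/1289 ≈ -0.74953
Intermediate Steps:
Z(p, m) = m*(2 + p) (Z(p, m) = (2 + p)*(0 + m) = (2 + p)*m = m*(2 + p))
w(A) = 1/(-36 + sqrt(7)) (w(A) = 1/(sqrt(-3 + 10) - 36) = 1/(sqrt(7) - 36) = 1/(-36 + sqrt(7)))
w(Z(-6, r))*25 = (-36/1289 - sqrt(7)/1289)*25 = -900/1289 - 25*sqrt(7)/1289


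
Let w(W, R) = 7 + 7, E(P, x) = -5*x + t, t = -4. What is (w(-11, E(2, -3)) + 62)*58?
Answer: 4408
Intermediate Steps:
E(P, x) = -4 - 5*x (E(P, x) = -5*x - 4 = -4 - 5*x)
w(W, R) = 14
(w(-11, E(2, -3)) + 62)*58 = (14 + 62)*58 = 76*58 = 4408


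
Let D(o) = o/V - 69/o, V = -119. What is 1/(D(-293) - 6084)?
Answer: -34867/212036768 ≈ -0.00016444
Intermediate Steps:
D(o) = -69/o - o/119 (D(o) = o/(-119) - 69/o = o*(-1/119) - 69/o = -o/119 - 69/o = -69/o - o/119)
1/(D(-293) - 6084) = 1/((-69/(-293) - 1/119*(-293)) - 6084) = 1/((-69*(-1/293) + 293/119) - 6084) = 1/((69/293 + 293/119) - 6084) = 1/(94060/34867 - 6084) = 1/(-212036768/34867) = -34867/212036768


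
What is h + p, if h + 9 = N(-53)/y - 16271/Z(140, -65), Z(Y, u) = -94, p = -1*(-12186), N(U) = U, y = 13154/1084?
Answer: 7632598249/618238 ≈ 12346.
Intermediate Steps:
y = 6577/542 (y = 13154*(1/1084) = 6577/542 ≈ 12.135)
p = 12186
h = 98749981/618238 (h = -9 + (-53/6577/542 - 16271/(-94)) = -9 + (-53*542/6577 - 16271*(-1/94)) = -9 + (-28726/6577 + 16271/94) = -9 + 104314123/618238 = 98749981/618238 ≈ 159.73)
h + p = 98749981/618238 + 12186 = 7632598249/618238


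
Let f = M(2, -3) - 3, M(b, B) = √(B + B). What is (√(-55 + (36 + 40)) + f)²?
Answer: (-3 + √21 + I*√6)² ≈ -3.4955 + 7.753*I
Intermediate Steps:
M(b, B) = √2*√B (M(b, B) = √(2*B) = √2*√B)
f = -3 + I*√6 (f = √2*√(-3) - 3 = √2*(I*√3) - 3 = I*√6 - 3 = -3 + I*√6 ≈ -3.0 + 2.4495*I)
(√(-55 + (36 + 40)) + f)² = (√(-55 + (36 + 40)) + (-3 + I*√6))² = (√(-55 + 76) + (-3 + I*√6))² = (√21 + (-3 + I*√6))² = (-3 + √21 + I*√6)²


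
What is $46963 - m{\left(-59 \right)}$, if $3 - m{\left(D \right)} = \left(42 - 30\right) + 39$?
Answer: $47011$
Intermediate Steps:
$m{\left(D \right)} = -48$ ($m{\left(D \right)} = 3 - \left(\left(42 - 30\right) + 39\right) = 3 - \left(12 + 39\right) = 3 - 51 = -48$)
$46963 - m{\left(-59 \right)} = 46963 - -48 = 46963 + 48 = 47011$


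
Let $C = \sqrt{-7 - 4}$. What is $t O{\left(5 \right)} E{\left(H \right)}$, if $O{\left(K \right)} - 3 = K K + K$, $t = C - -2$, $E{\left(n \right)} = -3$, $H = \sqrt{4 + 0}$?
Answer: $-198 - 99 i \sqrt{11} \approx -198.0 - 328.35 i$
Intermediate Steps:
$C = i \sqrt{11}$ ($C = \sqrt{-11} = i \sqrt{11} \approx 3.3166 i$)
$H = 2$ ($H = \sqrt{4} = 2$)
$t = 2 + i \sqrt{11}$ ($t = i \sqrt{11} - -2 = i \sqrt{11} + 2 = 2 + i \sqrt{11} \approx 2.0 + 3.3166 i$)
$O{\left(K \right)} = 3 + K + K^{2}$ ($O{\left(K \right)} = 3 + \left(K K + K\right) = 3 + \left(K^{2} + K\right) = 3 + \left(K + K^{2}\right) = 3 + K + K^{2}$)
$t O{\left(5 \right)} E{\left(H \right)} = \left(2 + i \sqrt{11}\right) \left(3 + 5 + 5^{2}\right) \left(-3\right) = \left(2 + i \sqrt{11}\right) \left(3 + 5 + 25\right) \left(-3\right) = \left(2 + i \sqrt{11}\right) 33 \left(-3\right) = \left(66 + 33 i \sqrt{11}\right) \left(-3\right) = -198 - 99 i \sqrt{11}$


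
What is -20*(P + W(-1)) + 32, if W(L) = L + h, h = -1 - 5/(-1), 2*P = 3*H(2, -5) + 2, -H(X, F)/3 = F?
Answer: -498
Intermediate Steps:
H(X, F) = -3*F
P = 47/2 (P = (3*(-3*(-5)) + 2)/2 = (3*15 + 2)/2 = (45 + 2)/2 = (½)*47 = 47/2 ≈ 23.500)
h = 4 (h = -1 - 5*(-1) = -1 + 5 = 4)
W(L) = 4 + L (W(L) = L + 4 = 4 + L)
-20*(P + W(-1)) + 32 = -20*(47/2 + (4 - 1)) + 32 = -20*(47/2 + 3) + 32 = -20*53/2 + 32 = -530 + 32 = -498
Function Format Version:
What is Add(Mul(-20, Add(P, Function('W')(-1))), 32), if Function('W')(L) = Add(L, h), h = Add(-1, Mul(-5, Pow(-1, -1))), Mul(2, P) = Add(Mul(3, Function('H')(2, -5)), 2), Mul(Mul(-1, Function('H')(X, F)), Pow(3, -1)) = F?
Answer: -498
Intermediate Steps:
Function('H')(X, F) = Mul(-3, F)
P = Rational(47, 2) (P = Mul(Rational(1, 2), Add(Mul(3, Mul(-3, -5)), 2)) = Mul(Rational(1, 2), Add(Mul(3, 15), 2)) = Mul(Rational(1, 2), Add(45, 2)) = Mul(Rational(1, 2), 47) = Rational(47, 2) ≈ 23.500)
h = 4 (h = Add(-1, Mul(-5, -1)) = Add(-1, 5) = 4)
Function('W')(L) = Add(4, L) (Function('W')(L) = Add(L, 4) = Add(4, L))
Add(Mul(-20, Add(P, Function('W')(-1))), 32) = Add(Mul(-20, Add(Rational(47, 2), Add(4, -1))), 32) = Add(Mul(-20, Add(Rational(47, 2), 3)), 32) = Add(Mul(-20, Rational(53, 2)), 32) = Add(-530, 32) = -498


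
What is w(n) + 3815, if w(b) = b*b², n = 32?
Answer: 36583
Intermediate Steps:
w(b) = b³
w(n) + 3815 = 32³ + 3815 = 32768 + 3815 = 36583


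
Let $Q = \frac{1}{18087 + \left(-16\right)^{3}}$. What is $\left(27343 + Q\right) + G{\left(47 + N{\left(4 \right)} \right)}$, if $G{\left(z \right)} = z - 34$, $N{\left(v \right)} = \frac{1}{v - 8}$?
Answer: $\frac{1530937197}{55964} \approx 27356.0$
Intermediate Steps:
$N{\left(v \right)} = \frac{1}{-8 + v}$
$G{\left(z \right)} = -34 + z$
$Q = \frac{1}{13991}$ ($Q = \frac{1}{18087 - 4096} = \frac{1}{13991} \approx 7.1474 \cdot 10^{-5}$)
$\left(27343 + Q\right) + G{\left(47 + N{\left(4 \right)} \right)} = \left(27343 + \frac{1}{13991}\right) - \left(-13 - \frac{1}{-8 + 4}\right) = \frac{382555914}{13991} - \left(-13 + \frac{1}{4}\right) = \frac{382555914}{13991} + \left(-34 + \left(47 - \frac{1}{4}\right)\right) = \frac{382555914}{13991} + \left(-34 + \frac{187}{4}\right) = \frac{382555914}{13991} + \frac{51}{4} = \frac{1530937197}{55964}$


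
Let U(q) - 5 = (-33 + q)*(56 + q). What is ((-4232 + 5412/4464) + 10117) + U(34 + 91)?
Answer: 8386075/372 ≈ 22543.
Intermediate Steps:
U(q) = 5 + (-33 + q)*(56 + q)
((-4232 + 5412/4464) + 10117) + U(34 + 91) = ((-4232 + 5412/4464) + 10117) + (-1843 + (34 + 91)² + 23*(34 + 91)) = ((-4232 + 5412*(1/4464)) + 10117) + (-1843 + 125² + 23*125) = ((-4232 + 451/372) + 10117) + (-1843 + 15625 + 2875) = (-1573853/372 + 10117) + 16657 = 2189671/372 + 16657 = 8386075/372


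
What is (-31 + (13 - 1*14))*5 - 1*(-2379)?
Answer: 2219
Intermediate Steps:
(-31 + (13 - 1*14))*5 - 1*(-2379) = (-31 + (13 - 14))*5 + 2379 = (-31 - 1)*5 + 2379 = -32*5 + 2379 = -160 + 2379 = 2219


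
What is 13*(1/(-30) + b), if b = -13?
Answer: -5083/30 ≈ -169.43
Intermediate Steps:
13*(1/(-30) + b) = 13*(1/(-30) - 13) = 13*(-1/30 - 13) = 13*(-391/30) = -5083/30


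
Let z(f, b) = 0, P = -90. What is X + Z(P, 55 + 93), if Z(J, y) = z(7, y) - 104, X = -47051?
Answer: -47155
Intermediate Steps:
Z(J, y) = -104 (Z(J, y) = 0 - 104 = -104)
X + Z(P, 55 + 93) = -47051 - 104 = -47155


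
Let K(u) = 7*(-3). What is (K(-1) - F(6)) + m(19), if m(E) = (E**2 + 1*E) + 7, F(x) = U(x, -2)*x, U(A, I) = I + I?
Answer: 390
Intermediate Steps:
U(A, I) = 2*I
F(x) = -4*x (F(x) = (2*(-2))*x = -4*x)
K(u) = -21
m(E) = 7 + E + E**2 (m(E) = (E**2 + E) + 7 = (E + E**2) + 7 = 7 + E + E**2)
(K(-1) - F(6)) + m(19) = (-21 - (-4)*6) + (7 + 19 + 19**2) = (-21 - 1*(-24)) + (7 + 19 + 361) = (-21 + 24) + 387 = 3 + 387 = 390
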